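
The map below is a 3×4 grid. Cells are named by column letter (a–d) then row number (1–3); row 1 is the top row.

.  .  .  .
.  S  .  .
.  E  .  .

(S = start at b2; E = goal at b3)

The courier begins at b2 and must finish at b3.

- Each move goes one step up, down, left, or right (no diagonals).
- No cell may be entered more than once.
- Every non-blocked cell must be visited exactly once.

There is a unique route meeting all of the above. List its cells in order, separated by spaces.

b2 c2 c3 d3 d2 d1 c1 b1 a1 a2 a3 b3

Need to visit all 12 open cells exactly once, starting at b2 and ending at b3.
Cell d1 has only two open neighbours (d2 and c1), so the path must pass straight through it: one of those is the cell it's entered from and the other is where it exits.
Route from b2: right 1 to c2, down 1 to c3, right 1 to d3, up 2 to d1, left 3 to a1, down 2 to a3, right 1 to b3 — 11 moves in all.
Check: all 12 open cells covered.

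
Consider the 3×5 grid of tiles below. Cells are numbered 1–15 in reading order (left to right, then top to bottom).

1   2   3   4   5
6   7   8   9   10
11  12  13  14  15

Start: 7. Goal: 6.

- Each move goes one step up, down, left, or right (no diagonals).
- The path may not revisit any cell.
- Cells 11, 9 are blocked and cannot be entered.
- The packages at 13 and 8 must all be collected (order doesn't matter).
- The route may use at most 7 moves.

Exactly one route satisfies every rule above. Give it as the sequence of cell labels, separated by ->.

7 -> 12 -> 13 -> 8 -> 3 -> 2 -> 1 -> 6

The budget equals the shortest possible length, so every move has to be on a shortest route through the required cells.
Route from 7: down to 12, right to 13, 2× up (reaching 3), 2× left (reaching 1), down to 6 — 7 moves in all.
Check: all required cells visited; 7 ≤ 7 moves.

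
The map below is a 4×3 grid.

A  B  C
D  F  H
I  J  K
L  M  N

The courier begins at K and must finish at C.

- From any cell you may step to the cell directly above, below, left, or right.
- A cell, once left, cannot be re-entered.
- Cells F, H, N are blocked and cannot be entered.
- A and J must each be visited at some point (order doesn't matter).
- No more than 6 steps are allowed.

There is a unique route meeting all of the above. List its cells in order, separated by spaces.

The 6-move cap with required stops at A, J leaves no slack for detours.
Route from K: left 2 to I, up 2 to A, right 2 to C — 6 moves in all.
Check: all required cells visited; 6 ≤ 6 moves.

K J I D A B C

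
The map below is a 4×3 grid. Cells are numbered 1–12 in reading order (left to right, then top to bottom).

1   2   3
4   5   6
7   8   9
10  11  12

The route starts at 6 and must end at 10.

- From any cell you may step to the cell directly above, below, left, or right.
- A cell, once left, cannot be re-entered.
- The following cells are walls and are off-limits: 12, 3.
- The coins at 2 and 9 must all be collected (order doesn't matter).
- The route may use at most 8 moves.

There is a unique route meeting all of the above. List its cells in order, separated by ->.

6 -> 9 -> 8 -> 5 -> 2 -> 1 -> 4 -> 7 -> 10

The budget equals the shortest possible length, so every move has to be on a shortest route through the required cells.
Route from 6: down 1 to 9, left 1 to 8, up 2 to 2, left 1 to 1, down 3 to 10 — 8 moves in all.
Check: all required cells visited; 8 ≤ 8 moves.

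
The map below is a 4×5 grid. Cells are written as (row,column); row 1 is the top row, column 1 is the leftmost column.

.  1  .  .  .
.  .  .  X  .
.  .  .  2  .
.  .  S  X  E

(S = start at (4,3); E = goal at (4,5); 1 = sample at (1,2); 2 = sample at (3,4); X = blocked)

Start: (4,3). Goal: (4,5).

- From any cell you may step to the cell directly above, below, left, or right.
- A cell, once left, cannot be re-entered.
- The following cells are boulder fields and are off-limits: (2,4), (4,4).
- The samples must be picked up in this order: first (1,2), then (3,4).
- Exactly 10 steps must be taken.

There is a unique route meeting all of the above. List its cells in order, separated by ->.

The waypoints must appear in the order (1,2), (3,4), with no cell reused.
Route from (4,3): left 1 to (4,2), up 3 to (1,2), right 1 to (1,3), down 2 to (3,3), right 2 to (3,5), down 1 to (4,5) — 10 moves in all.
Check: order respected (1 at step 4, 2 at step 8); 10 moves as required.

(4,3) -> (4,2) -> (3,2) -> (2,2) -> (1,2) -> (1,3) -> (2,3) -> (3,3) -> (3,4) -> (3,5) -> (4,5)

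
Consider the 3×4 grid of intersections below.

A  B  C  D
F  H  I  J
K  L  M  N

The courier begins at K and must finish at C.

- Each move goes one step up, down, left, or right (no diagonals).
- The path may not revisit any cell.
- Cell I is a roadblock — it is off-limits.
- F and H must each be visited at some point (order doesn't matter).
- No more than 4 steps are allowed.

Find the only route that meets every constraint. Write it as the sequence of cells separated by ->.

K -> F -> H -> B -> C

The 4-move cap with required stops at F, H leaves no slack for detours.
Route from K: up to F, right to H, up to B, right to C — 4 moves in all.
Check: all required cells visited; 4 ≤ 4 moves.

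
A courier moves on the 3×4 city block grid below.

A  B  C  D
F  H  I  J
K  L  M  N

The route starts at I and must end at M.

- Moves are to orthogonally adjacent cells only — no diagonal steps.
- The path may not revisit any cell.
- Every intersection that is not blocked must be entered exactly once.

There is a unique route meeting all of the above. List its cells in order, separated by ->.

Need to visit all 12 open cells exactly once, starting at I and ending at M.
Cell A has only two open neighbours (F and B), so the path must pass straight through it: one of those is the cell it's entered from and the other is where it exits.
Route from I: left 1 to H, down 1 to L, left 1 to K, up 2 to A, right 3 to D, down 2 to N, left 1 to M — 11 moves in all.
Check: all 12 open cells covered.

I -> H -> L -> K -> F -> A -> B -> C -> D -> J -> N -> M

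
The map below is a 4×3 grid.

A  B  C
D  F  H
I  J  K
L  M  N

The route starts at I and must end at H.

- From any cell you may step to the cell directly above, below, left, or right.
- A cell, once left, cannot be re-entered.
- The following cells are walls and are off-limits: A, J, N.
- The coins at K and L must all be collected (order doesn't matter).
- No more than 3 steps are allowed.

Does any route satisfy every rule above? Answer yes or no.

no

K must be visited but has only one open neighbour (H), and it is neither the start nor the goal — the route would have to enter and leave through H, re-entering it.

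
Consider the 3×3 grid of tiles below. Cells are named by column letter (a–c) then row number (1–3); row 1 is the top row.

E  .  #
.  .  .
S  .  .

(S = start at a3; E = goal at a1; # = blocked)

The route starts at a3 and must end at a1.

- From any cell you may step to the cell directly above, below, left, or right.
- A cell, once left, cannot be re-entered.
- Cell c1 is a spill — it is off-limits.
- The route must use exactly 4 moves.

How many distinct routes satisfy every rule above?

Need simple routes of exactly 4 moves from a3 to a1 (Manhattan distance 2, so 1 moves are spent on a detour and 1 undoing it).
Enumerating: a3 a2 b2 b1 a1 | a3 b3 b2 b1 a1 | a3 b3 b2 a2 a1.
That gives 3 routes.

3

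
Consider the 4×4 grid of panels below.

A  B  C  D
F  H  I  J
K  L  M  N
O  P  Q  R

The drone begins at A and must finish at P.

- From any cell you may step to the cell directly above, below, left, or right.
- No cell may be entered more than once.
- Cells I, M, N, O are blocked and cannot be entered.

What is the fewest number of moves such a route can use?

The Manhattan distance from A to P is |1−4| + |1−2| = 4, so at least 4 moves are needed.
A route of 4 moves achieves this: A → F → K → L → P.
Since 4 matches the lower bound, it is optimal.

4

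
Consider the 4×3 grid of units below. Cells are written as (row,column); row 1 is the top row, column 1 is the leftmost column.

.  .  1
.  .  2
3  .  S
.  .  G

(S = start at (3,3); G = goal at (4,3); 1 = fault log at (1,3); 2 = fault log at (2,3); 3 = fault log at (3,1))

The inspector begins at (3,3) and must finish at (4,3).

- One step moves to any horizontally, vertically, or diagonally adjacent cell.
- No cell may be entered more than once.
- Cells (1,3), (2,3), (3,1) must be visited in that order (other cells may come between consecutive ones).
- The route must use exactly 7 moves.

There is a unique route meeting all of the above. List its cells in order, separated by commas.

The waypoints must appear in the order (1,3), (2,3), (3,1), with no cell reused.
Route from (3,3): up-left 1 to (2,2), up-right 1 to (1,3), down 1 to (2,3), down-left 1 to (3,2), left 1 to (3,1), down-right 1 to (4,2), right 1 to (4,3) — 7 moves in all.
Check: order respected (1 at step 2, 2 at step 3, 3 at step 5); 7 moves as required.

(3,3), (2,2), (1,3), (2,3), (3,2), (3,1), (4,2), (4,3)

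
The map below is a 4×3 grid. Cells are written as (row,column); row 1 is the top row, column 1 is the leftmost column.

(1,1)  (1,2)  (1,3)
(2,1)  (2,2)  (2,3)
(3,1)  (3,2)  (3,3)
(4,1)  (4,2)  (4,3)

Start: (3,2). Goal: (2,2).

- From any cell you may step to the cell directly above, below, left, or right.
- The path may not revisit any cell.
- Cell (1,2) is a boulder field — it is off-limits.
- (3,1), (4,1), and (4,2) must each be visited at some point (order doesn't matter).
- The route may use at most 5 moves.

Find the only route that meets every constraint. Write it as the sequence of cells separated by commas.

(3,2), (4,2), (4,1), (3,1), (2,1), (2,2)

The budget equals the shortest possible length, so every move has to be on a shortest route through the required cells.
Route from (3,2): down 1 to (4,2), left 1 to (4,1), up 2 to (2,1), right 1 to (2,2) — 5 moves in all.
Check: all required cells visited; 5 ≤ 5 moves.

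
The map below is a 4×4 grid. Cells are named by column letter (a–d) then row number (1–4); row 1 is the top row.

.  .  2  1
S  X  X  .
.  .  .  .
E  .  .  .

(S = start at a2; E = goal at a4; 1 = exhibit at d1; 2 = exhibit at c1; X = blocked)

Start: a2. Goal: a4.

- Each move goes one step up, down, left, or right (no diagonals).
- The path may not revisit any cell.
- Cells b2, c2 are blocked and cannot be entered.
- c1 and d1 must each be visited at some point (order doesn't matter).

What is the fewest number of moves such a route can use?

Any route passes through c1 and d1 in some order between a2 and a4. Summing Manhattan distances along each leg and taking the cheapest ordering (a2 → d1 → c1 → a4) gives a lower bound of 4 + 1 + 5 = 10 moves.
A route of 10 moves achieves this: a2 → a1 → b1 → c1 → d1 → d2 → d3 → d4 → c4 → b4 → a4.
Since 10 matches the lower bound, it is optimal.

10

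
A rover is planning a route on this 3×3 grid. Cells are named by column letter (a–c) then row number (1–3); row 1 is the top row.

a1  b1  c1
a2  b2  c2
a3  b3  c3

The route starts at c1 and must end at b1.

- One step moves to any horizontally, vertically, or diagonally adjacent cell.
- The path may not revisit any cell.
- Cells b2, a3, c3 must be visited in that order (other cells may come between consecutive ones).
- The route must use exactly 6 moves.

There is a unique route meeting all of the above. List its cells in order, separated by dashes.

The waypoints must appear in the order b2, a3, c3, with no cell reused.
Route from c1: down-left 2 to a3, right 2 to c3, up 1 to c2, up-left 1 to b1 — 6 moves in all.
Check: order respected (b2 at step 1, a3 at step 2, c3 at step 4); 6 moves as required.

c1 - b2 - a3 - b3 - c3 - c2 - b1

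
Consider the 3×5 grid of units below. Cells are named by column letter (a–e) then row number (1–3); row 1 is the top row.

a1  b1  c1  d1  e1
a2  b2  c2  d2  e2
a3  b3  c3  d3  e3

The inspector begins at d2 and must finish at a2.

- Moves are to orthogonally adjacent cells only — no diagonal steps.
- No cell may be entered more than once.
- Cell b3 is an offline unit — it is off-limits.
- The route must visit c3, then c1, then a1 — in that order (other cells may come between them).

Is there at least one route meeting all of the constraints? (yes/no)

One route that works: d2 → d3 → c3 → c2 → c1 → b1 → a1 → a2.

yes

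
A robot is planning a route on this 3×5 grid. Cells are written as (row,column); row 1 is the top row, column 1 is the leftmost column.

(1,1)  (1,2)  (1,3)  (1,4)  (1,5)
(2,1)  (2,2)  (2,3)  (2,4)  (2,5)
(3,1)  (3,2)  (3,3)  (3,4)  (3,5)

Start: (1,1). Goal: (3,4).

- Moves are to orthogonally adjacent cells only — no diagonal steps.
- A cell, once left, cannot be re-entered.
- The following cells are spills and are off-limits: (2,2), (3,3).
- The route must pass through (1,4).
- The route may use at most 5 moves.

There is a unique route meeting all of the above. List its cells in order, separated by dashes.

Any route must reach (1,4) and still end at (3,4) within 5 moves, so the order of the required stops is forced.
Route from (1,1): 3× right (reaching (1,4)), 2× down (reaching (3,4)) — 5 moves in all.
Check: all required cells visited; 5 ≤ 5 moves.

(1,1) - (1,2) - (1,3) - (1,4) - (2,4) - (3,4)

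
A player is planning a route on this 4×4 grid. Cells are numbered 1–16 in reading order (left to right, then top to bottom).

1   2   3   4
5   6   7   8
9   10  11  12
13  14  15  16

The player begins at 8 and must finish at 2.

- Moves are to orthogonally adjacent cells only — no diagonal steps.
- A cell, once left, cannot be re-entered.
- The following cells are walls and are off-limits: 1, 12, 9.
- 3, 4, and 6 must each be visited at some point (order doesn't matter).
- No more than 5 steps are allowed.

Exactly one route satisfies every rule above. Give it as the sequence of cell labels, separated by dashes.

8 - 4 - 3 - 7 - 6 - 2

The budget equals the shortest possible length, so every move has to be on a shortest route through the required cells.
Route from 8: up 1 to 4, left 1 to 3, down 1 to 7, left 1 to 6, up 1 to 2 — 5 moves in all.
Check: all required cells visited; 5 ≤ 5 moves.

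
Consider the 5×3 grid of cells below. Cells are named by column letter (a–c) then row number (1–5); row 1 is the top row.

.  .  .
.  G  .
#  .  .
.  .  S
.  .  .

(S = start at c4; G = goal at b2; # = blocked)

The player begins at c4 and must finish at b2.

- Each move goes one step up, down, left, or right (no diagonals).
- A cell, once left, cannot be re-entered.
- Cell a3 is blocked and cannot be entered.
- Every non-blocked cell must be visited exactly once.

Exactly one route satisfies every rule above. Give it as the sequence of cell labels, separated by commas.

c4, c5, b5, a5, a4, b4, b3, c3, c2, c1, b1, a1, a2, b2

Need to visit all 14 open cells exactly once, starting at c4 and ending at b2.
Cell c5 has only two open neighbours (c4 and b5), so the path must pass straight through it: one of those is the cell it's entered from and the other is where it exits.
Route from c4: down 1 to c5, left 2 to a5, up 1 to a4, right 1 to b4, up 1 to b3, right 1 to c3, up 2 to c1, left 2 to a1, down 1 to a2, right 1 to b2 — 13 moves in all.
Check: all 14 open cells covered.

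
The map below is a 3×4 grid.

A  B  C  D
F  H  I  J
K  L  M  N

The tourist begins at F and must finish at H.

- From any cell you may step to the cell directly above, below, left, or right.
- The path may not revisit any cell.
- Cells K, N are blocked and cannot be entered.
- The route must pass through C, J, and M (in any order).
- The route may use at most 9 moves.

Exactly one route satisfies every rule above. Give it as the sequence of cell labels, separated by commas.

Any route must reach C, J, and M and still end at H within 9 moves, so the order of the required stops is forced.
Route from F: up 1 to A, right 3 to D, down 1 to J, left 1 to I, down 1 to M, left 1 to L, up 1 to H — 9 moves in all.
Check: all required cells visited; 9 ≤ 9 moves.

F, A, B, C, D, J, I, M, L, H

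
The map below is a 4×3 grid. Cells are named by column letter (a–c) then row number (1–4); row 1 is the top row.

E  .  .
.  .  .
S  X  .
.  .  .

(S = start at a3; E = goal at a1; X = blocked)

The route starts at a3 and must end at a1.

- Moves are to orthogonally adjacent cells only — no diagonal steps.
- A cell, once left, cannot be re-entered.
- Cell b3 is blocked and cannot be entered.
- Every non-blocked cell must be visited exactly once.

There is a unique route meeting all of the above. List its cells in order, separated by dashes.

Need to visit all 11 open cells exactly once, starting at a3 and ending at a1.
Route from a3: down to a4, 2× right (reaching c4), 3× up (reaching c1), left to b1, down to b2, left to a2, up to a1 — 10 moves in all.
Check: all 11 open cells covered.

a3 - a4 - b4 - c4 - c3 - c2 - c1 - b1 - b2 - a2 - a1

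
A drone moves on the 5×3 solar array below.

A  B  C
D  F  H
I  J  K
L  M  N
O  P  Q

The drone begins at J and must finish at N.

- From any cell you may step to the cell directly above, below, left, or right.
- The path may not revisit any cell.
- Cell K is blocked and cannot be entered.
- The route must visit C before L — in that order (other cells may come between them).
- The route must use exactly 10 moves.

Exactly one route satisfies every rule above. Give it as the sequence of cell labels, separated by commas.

The waypoints must appear in the order C, L, with no cell reused.
Route from J: up 1 to F, right 1 to H, up 1 to C, left 2 to A, down 3 to L, right 2 to N — 10 moves in all.
Check: order respected (C at step 3, L at step 8); 10 moves as required.

J, F, H, C, B, A, D, I, L, M, N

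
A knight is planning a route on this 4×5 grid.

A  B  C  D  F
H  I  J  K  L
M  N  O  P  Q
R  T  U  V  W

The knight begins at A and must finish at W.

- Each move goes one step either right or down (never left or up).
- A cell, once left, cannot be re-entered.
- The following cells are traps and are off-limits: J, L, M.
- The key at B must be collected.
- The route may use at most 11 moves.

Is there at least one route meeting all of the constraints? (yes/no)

yes

One route that works: A → B → I → N → T → U → V → W.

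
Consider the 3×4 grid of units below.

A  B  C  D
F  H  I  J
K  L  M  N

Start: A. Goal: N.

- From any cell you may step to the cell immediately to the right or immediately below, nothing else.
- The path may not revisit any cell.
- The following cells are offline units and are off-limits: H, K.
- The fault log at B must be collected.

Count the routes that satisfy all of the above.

3

A right/down-only route from A to N makes exactly 2 down-moves and 3 right-moves in some order.
With no other constraints that would be C(5,2) = 10 routes.
Split at B and multiply the segment counts (each segment already excludes blocked cells): A→B: 1; B→N: 3; product = 3.
That gives 3 routes.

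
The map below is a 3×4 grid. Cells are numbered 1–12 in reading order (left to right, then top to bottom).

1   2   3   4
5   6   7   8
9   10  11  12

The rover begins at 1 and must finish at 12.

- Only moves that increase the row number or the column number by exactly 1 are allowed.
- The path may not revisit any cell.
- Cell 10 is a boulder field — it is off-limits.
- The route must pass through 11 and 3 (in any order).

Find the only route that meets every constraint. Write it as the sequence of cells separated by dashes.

Moves only go right or down, so the column and row indices never decrease.
Route from 1: right 2 to 3, down 2 to 11, right 1 to 12 — 5 moves in all.
Check: all required cells visited.

1 - 2 - 3 - 7 - 11 - 12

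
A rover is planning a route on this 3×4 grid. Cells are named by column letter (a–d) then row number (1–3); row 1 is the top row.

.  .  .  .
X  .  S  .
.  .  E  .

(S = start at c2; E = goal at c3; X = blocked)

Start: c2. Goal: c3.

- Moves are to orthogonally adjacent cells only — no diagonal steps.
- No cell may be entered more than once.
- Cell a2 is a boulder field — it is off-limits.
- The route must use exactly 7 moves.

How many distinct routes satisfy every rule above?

2

Need simple routes of exactly 7 moves from c2 to c3 (Manhattan distance 1, so 3 moves are spent on a detour and 3 undoing it).
Enumerating: c2 b2 b1 c1 d1 d2 d3 c3 | c2 d2 d1 c1 b1 b2 b3 c3.
That gives 2 routes.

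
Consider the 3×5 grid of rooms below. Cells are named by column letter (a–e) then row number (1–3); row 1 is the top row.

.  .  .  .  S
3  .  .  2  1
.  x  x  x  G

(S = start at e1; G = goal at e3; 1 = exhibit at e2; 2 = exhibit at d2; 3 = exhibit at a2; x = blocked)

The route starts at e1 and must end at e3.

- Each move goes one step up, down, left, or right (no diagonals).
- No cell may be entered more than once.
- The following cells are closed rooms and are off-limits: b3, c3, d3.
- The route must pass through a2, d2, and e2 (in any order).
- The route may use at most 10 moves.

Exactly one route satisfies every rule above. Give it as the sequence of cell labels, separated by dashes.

e1 - d1 - c1 - b1 - a1 - a2 - b2 - c2 - d2 - e2 - e3

The 10-move cap with required stops at a2, d2, e2 leaves no slack for detours.
Route from e1: 4× left (reaching a1), down to a2, 4× right (reaching e2), down to e3 — 10 moves in all.
Check: all required cells visited; 10 ≤ 10 moves.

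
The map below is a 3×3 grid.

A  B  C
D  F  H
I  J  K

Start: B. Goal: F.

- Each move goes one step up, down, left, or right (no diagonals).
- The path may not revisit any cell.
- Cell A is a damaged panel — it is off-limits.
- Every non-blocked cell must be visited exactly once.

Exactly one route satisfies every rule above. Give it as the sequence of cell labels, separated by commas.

B, C, H, K, J, I, D, F

Need to visit all 8 open cells exactly once, starting at B and ending at F.
Cell K has only two open neighbours (H and J), so the path must pass straight through it: one of those is the cell it's entered from and the other is where it exits.
Route from B: right to C, 2× down (reaching K), 2× left (reaching I), up to D, right to F — 7 moves in all.
Check: all 8 open cells covered.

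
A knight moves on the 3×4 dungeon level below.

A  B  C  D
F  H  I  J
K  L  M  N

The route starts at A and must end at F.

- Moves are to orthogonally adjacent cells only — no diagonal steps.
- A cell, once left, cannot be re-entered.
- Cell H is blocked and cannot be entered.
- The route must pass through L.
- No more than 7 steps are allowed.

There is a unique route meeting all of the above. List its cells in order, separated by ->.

A -> B -> C -> I -> M -> L -> K -> F

Any route must reach L and still end at F within 7 moves, so the order of the required stops is forced.
Route from A: 2× right (reaching C), 2× down (reaching M), 2× left (reaching K), up to F — 7 moves in all.
Check: all required cells visited; 7 ≤ 7 moves.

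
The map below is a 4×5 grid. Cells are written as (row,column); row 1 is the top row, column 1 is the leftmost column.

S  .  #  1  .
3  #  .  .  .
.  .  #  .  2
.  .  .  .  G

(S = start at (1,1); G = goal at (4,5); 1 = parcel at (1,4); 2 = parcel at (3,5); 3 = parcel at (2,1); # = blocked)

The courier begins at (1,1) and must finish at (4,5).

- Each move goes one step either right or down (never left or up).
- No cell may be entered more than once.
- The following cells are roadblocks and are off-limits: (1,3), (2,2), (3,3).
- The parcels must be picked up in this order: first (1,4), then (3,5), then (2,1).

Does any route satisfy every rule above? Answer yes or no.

(2,1) lies above (3,5), so going from (3,5) to (2,1) would need an upward move — but moves only go right/down, so (3,5) cannot be visited before (2,1).

no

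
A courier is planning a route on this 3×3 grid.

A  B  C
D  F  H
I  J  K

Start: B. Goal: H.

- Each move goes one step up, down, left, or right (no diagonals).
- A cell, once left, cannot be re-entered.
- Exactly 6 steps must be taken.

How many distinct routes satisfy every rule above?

4

Need simple routes of exactly 6 moves from B to H (Manhattan distance 2, so 2 moves are spent on a detour and 2 undoing it).
Enumerating: B F D I J K H | B A D I J F H | B A D I J K H | B A D F J K H.
That gives 4 routes.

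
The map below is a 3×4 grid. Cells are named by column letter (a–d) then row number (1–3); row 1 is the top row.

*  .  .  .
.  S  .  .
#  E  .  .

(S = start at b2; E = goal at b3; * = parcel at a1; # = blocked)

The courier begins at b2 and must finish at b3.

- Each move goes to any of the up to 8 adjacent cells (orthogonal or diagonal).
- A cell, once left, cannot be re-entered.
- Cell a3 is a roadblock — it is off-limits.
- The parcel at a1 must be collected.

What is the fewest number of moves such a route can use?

Any route passes through a1 somewhere between b2 and b3. Summing Chebyshev distances along the two legs (b2 → a1 → b3) gives a lower bound of 1 + 2 = 3 moves.
A route of 3 moves achieves this: b2 → a1 → a2 → b3.
Since 3 matches the lower bound, it is optimal.

3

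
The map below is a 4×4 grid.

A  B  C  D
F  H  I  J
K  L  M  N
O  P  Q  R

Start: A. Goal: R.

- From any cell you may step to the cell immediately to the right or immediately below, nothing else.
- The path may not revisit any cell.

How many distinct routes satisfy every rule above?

A right/down-only route from A to R makes exactly 3 down-moves and 3 right-moves in some order.
With no other constraints that would be C(6,3) = 20 routes.
That gives 20 routes.

20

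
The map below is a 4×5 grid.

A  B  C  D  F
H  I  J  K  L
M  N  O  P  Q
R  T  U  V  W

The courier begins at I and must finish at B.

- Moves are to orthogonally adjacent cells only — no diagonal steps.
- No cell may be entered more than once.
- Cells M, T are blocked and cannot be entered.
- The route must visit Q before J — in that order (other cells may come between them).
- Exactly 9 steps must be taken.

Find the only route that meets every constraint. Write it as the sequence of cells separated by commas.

I, N, O, P, Q, L, K, J, C, B

The waypoints must appear in the order Q, J, with no cell reused.
Route from I: down 1 to N, right 3 to Q, up 1 to L, left 2 to J, up 1 to C, left 1 to B — 9 moves in all.
Check: order respected (Q at step 4, J at step 7); 9 moves as required.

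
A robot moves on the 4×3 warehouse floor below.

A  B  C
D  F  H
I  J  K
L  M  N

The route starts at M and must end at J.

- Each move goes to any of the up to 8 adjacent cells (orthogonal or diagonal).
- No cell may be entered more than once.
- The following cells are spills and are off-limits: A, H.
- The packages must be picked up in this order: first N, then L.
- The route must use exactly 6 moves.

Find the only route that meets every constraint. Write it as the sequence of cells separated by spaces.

M N K F I L J

The waypoints must appear in the order N, L, with no cell reused.
Route from M: right to N, up to K, up-left to F, down-left to I, down to L, up-right to J — 6 moves in all.
Check: order respected (N at step 1, L at step 5); 6 moves as required.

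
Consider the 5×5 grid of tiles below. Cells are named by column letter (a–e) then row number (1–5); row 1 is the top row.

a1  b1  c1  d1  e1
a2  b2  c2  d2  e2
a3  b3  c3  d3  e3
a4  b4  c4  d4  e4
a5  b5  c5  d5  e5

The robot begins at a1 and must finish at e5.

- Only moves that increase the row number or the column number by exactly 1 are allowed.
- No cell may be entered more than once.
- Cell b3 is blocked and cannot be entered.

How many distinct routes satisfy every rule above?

A right/down-only route from a1 to e5 makes exactly 4 down-moves and 4 right-moves in some order.
With no other constraints that would be C(8,4) = 70 routes.
Subtract routes through each blocked cell (inclusion–exclusion for overlaps): − through b3: 30 → 40.
That gives 40 routes.

40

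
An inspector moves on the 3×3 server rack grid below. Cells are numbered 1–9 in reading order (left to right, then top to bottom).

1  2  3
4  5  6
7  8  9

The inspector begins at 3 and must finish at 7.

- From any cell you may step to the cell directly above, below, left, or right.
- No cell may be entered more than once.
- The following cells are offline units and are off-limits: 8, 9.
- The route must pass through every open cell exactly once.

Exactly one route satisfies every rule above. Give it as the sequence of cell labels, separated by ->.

3 -> 6 -> 5 -> 2 -> 1 -> 4 -> 7

Need to visit all 7 open cells exactly once, starting at 3 and ending at 7.
Cell 1 has only two open neighbours (4 and 2), so the path must pass straight through it: one of those is the cell it's entered from and the other is where it exits.
Route from 3: down 1 to 6, left 1 to 5, up 1 to 2, left 1 to 1, down 2 to 7 — 6 moves in all.
Check: all 7 open cells covered.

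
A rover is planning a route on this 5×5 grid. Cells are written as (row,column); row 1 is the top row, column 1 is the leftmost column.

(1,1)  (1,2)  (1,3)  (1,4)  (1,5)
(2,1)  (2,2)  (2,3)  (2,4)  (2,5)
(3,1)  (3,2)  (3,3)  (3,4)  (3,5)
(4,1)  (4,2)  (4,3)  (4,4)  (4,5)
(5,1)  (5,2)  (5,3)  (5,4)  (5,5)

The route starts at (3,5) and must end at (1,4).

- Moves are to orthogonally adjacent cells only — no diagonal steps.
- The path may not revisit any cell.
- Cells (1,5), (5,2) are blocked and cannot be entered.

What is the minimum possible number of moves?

The Manhattan distance from (3,5) to (1,4) is |3−1| + |5−4| = 3, so at least 3 moves are needed.
A route of 3 moves achieves this: (3,5) → (2,5) → (2,4) → (1,4).
Since 3 matches the lower bound, it is optimal.

3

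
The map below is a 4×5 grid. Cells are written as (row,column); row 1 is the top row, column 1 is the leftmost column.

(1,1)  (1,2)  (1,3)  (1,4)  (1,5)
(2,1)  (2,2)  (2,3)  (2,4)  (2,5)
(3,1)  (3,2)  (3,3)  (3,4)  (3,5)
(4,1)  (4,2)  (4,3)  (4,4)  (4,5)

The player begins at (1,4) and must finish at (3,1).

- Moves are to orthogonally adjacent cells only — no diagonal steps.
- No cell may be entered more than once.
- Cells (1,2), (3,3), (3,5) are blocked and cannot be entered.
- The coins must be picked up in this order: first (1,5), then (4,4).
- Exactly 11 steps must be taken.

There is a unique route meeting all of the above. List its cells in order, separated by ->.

The waypoints must appear in the order (1,5), (4,4), with no cell reused.
Route from (1,4): right 1 to (1,5), down 1 to (2,5), left 1 to (2,4), down 2 to (4,4), left 2 to (4,2), up 2 to (2,2), left 1 to (2,1), down 1 to (3,1) — 11 moves in all.
Check: order respected ((1,5) at step 1, (4,4) at step 5); 11 moves as required.

(1,4) -> (1,5) -> (2,5) -> (2,4) -> (3,4) -> (4,4) -> (4,3) -> (4,2) -> (3,2) -> (2,2) -> (2,1) -> (3,1)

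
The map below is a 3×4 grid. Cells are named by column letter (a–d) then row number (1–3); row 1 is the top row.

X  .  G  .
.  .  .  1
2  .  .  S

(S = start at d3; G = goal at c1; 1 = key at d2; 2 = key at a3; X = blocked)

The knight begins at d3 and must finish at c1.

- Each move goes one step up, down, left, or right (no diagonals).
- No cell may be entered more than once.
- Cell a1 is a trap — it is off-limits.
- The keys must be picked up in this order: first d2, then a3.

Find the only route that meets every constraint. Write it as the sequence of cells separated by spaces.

The waypoints must appear in the order d2, a3, with no cell reused.
Route from d3: up to d2, left to c2, down to c3, 2× left (reaching a3), up to a2, right to b2, up to b1, right to c1 — 9 moves in all.
Check: order respected (1 at step 1, 2 at step 5).

d3 d2 c2 c3 b3 a3 a2 b2 b1 c1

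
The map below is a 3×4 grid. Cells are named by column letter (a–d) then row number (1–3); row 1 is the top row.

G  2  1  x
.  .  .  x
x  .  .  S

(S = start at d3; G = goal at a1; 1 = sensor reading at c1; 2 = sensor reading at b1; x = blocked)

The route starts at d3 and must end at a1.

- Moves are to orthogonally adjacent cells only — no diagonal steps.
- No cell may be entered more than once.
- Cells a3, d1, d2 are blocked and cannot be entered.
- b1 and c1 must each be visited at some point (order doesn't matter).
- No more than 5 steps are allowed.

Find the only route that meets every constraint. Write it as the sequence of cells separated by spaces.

The 5-move cap with required stops at b1, c1 leaves no slack for detours.
Route from d3: left to c3, 2× up (reaching c1), 2× left (reaching a1) — 5 moves in all.
Check: all required cells visited; 5 ≤ 5 moves.

d3 c3 c2 c1 b1 a1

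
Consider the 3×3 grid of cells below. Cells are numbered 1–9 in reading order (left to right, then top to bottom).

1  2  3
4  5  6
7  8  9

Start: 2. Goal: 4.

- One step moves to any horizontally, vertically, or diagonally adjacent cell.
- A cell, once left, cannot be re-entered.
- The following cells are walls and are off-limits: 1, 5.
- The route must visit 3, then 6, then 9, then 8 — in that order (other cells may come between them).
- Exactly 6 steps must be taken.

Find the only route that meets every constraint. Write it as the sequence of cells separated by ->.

2 -> 3 -> 6 -> 9 -> 8 -> 7 -> 4

The waypoints must appear in the order 3, 6, 9, 8, with no cell reused.
Route from 2: right to 3, 2× down (reaching 9), 2× left (reaching 7), up to 4 — 6 moves in all.
Check: order respected (3 at step 1, 6 at step 2, 9 at step 3, 8 at step 4); 6 moves as required.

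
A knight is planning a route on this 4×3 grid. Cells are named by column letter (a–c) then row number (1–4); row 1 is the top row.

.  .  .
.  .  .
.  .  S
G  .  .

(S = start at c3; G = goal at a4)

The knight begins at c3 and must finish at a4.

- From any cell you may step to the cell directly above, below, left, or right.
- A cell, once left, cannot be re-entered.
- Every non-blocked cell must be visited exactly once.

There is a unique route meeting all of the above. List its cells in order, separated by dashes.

c3 - c4 - b4 - b3 - b2 - c2 - c1 - b1 - a1 - a2 - a3 - a4

Need to visit all 12 open cells exactly once, starting at c3 and ending at a4.
Cell c4 has only two open neighbours (c3 and b4), so the path must pass straight through it: one of those is the cell it's entered from and the other is where it exits.
Route from c3: down to c4, left to b4, 2× up (reaching b2), right to c2, up to c1, 2× left (reaching a1), 3× down (reaching a4) — 11 moves in all.
Check: all 12 open cells covered.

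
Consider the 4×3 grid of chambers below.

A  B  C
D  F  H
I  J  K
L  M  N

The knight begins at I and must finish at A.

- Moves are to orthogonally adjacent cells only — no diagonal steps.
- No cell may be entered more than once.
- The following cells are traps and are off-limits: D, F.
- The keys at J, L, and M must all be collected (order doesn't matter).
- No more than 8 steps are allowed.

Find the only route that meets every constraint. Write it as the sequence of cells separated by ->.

The budget equals the shortest possible length, so every move has to be on a shortest route through the required cells.
Route from I: down 1 to L, right 1 to M, up 1 to J, right 1 to K, up 2 to C, left 2 to A — 8 moves in all.
Check: all required cells visited; 8 ≤ 8 moves.

I -> L -> M -> J -> K -> H -> C -> B -> A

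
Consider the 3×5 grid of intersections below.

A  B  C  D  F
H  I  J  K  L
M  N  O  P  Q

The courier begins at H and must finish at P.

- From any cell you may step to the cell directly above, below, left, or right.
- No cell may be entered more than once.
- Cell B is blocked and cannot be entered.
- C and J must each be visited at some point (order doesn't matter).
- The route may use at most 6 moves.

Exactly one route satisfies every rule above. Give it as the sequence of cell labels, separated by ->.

The 6-move cap with required stops at C, J leaves no slack for detours.
Route from H: right 2 to J, up 1 to C, right 1 to D, down 2 to P — 6 moves in all.
Check: all required cells visited; 6 ≤ 6 moves.

H -> I -> J -> C -> D -> K -> P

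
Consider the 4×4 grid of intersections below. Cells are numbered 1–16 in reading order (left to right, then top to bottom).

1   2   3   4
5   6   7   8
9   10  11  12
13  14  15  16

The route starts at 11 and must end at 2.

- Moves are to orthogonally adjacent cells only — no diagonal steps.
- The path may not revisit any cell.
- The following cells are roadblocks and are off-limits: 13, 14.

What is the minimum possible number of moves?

The Manhattan distance from 11 to 2 is |3−1| + |3−2| = 3, so at least 3 moves are needed.
A route of 3 moves achieves this: 11 → 7 → 3 → 2.
Since 3 matches the lower bound, it is optimal.

3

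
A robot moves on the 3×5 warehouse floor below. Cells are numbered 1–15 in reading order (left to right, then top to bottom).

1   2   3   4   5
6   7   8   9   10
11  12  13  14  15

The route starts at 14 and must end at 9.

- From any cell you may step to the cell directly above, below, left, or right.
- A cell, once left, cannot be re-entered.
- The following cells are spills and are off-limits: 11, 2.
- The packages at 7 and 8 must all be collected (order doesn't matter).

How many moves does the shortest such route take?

Any route passes through 7 and 8 in some order between 14 and 9. Summing Manhattan distances along each leg and taking the cheapest ordering (14 → 8 → 7 → 9) gives a lower bound of 2 + 1 + 2 = 5 moves.
A route of 5 moves achieves this: 14 → 13 → 12 → 7 → 8 → 9.
Since 5 matches the lower bound, it is optimal.

5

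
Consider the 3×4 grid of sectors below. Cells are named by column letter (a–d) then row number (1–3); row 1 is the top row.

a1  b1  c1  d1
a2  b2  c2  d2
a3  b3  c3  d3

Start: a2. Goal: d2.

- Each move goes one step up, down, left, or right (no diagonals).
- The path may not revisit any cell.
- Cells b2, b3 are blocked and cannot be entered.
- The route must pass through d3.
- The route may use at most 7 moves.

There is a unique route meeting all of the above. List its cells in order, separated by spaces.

a2 a1 b1 c1 c2 c3 d3 d2

The budget equals the shortest possible length, so every move has to be on a shortest route through the required cells.
Route from a2: up to a1, 2× right (reaching c1), 2× down (reaching c3), right to d3, up to d2 — 7 moves in all.
Check: all required cells visited; 7 ≤ 7 moves.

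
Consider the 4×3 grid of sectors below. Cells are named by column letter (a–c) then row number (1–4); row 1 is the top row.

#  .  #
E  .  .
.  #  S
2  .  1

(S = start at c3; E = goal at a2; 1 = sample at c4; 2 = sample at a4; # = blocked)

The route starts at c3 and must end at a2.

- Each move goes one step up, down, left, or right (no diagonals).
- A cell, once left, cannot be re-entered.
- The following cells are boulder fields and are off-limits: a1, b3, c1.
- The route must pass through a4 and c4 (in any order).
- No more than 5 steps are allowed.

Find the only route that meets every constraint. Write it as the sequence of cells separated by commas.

c3, c4, b4, a4, a3, a2

The 5-move cap with required stops at a4, c4 leaves no slack for detours.
Route from c3: down to c4, 2× left (reaching a4), 2× up (reaching a2) — 5 moves in all.
Check: all required cells visited; 5 ≤ 5 moves.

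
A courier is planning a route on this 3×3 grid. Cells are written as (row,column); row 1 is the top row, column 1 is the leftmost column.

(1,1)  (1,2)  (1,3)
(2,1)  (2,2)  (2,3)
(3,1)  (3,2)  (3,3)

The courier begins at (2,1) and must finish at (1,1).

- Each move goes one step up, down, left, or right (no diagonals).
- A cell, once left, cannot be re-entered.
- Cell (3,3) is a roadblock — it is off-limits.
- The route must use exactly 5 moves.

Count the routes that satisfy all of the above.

2

Need simple routes of exactly 5 moves from (2,1) to (1,1) (Manhattan distance 1, so 2 moves are spent on a detour and 2 undoing it).
Enumerating: (2,1) (3,1) (3,2) (2,2) (1,2) (1,1) | (2,1) (2,2) (2,3) (1,3) (1,2) (1,1).
That gives 2 routes.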